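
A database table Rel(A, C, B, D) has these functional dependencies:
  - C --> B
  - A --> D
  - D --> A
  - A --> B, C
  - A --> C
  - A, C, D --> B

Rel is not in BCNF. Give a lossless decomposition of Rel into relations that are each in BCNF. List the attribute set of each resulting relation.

{A, C, D}; {B, C}

Candidate keys of the original relation: {A}, {D}.
{A, B, C, D}: {C} determines {B, C} here but is not a superkey — split on C --> B, giving {B, C} and {A, C, D}.
{B, C}: every determinant is a superkey — BCNF.
{A, C, D}: every determinant is a superkey — BCNF.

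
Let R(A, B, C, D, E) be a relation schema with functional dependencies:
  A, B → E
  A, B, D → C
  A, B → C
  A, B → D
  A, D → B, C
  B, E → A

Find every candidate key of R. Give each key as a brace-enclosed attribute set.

{A, B}⁺ = {A, B, C, D, E}, which is every attribute, so {A, B} is a candidate key.
{A, D}⁺ = {A, B, C, D, E}, which is every attribute, so {A, D} is a candidate key.
{B, E}⁺ = {A, B, C, D, E}, which is every attribute, so {B, E} is a candidate key.
Any other superkey properly contains one of these, so there are no further candidate keys.

{A, B}, {A, D}, {B, E}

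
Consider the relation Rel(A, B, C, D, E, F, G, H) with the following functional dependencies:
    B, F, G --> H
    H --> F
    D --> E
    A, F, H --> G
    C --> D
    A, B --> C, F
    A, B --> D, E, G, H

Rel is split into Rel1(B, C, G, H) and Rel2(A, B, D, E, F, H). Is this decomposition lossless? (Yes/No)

No

The shared attributes are {B, H} and {B, H}⁺ = {B, F, H}.
The closure covers neither Rel1 nor Rel2 entirely; the join is not lossless.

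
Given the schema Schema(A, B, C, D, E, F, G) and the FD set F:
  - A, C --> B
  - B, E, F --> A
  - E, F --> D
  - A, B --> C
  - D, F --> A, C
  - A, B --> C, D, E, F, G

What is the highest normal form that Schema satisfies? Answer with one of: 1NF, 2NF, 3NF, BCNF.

BCNF

Candidate keys: {A, B}, {A, C}, {D, F}, {E, F}. Prime attributes: {A, B, C, D, E, F}.
Each dependency's left side is a superkey — BCNF holds.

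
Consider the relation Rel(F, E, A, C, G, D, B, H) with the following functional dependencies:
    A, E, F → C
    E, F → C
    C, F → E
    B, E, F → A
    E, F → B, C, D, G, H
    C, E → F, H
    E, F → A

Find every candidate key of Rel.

Closure of {C, E} is {A, B, C, D, E, F, G, H}, the whole schema; {C, E} is a candidate key.
Closure of {C, F} is {A, B, C, D, E, F, G, H}, the whole schema; {C, F} is a candidate key.
Closure of {E, F} is {A, B, C, D, E, F, G, H}, the whole schema; {E, F} is a candidate key.
No proper subset of any of these is a key, and no other minimal superkey exists.

{C, E}, {C, F}, {E, F}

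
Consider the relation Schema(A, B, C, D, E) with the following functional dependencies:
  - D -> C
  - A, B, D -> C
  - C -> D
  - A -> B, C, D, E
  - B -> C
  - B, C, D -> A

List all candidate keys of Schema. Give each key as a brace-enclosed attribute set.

{A}⁺ = {A, B, C, D, E} — all of the relation — so {A} is a candidate key.
{B}⁺ = {A, B, C, D, E} — all of the relation — so {B} is a candidate key.
Any other superkey properly contains one of these, so there are no further candidate keys.

{A}, {B}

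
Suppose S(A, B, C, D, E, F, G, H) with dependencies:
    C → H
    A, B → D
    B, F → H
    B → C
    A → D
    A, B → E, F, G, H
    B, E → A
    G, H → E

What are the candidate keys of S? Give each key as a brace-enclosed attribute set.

{B} never appears on the right of any FD, so every key must include it.
Closure of {A, B} is {A, B, C, D, E, F, G, H}, the whole schema; {A, B} is a candidate key.
Closure of {B, E} is {A, B, C, D, E, F, G, H}, the whole schema; {B, E} is a candidate key.
Closure of {B, G} is {A, B, C, D, E, F, G, H}, the whole schema; {B, G} is a candidate key.
Any other superkey properly contains one of these, so there are no further candidate keys.

{A, B}, {B, E}, {B, G}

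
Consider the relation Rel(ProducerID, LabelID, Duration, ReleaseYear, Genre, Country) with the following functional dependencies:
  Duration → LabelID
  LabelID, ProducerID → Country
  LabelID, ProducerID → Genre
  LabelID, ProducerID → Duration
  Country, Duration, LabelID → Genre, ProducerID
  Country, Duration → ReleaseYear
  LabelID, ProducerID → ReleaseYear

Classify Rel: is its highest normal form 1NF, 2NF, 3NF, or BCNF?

3NF

Candidate keys: {Country, Duration}, {Duration, ProducerID}, {LabelID, ProducerID}. Prime attributes: {Country, Duration, LabelID, ProducerID}.
Duration → LabelID breaks BCNF: {Duration}⁺ = {Duration, LabelID}, so {Duration} is not a superkey.
Since {LabelID} ⊆ prime attributes and every other non-superkey FD also has a prime right side, the schema is in 3NF.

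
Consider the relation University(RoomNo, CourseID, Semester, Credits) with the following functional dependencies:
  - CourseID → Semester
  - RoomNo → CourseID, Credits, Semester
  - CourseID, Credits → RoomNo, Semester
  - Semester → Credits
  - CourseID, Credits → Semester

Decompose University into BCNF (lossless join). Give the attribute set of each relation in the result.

{CourseID, RoomNo, Semester}; {Credits, Semester}

Candidate keys of the original relation: {CourseID}, {RoomNo}.
Within {CourseID, Credits, RoomNo, Semester}: {Semester}⁺ ∩ {CourseID, Credits, RoomNo, Semester} = {Credits, Semester}, not the whole set, so Semester → Credits violates BCNF; decompose into {Credits, Semester} and {CourseID, RoomNo, Semester}.
{Credits, Semester}: every determinant is a superkey — BCNF.
{CourseID, RoomNo, Semester}: every determinant is a superkey — BCNF.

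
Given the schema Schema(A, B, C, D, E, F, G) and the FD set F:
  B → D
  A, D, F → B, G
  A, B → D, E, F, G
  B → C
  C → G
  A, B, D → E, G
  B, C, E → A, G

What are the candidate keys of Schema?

{A, B}, {A, D, F}, {B, E}

{A, B} is a candidate key since {A, B}⁺ = {A, B, C, D, E, F, G} covers every attribute.
{B, E} is a candidate key since {B, E}⁺ = {A, B, C, D, E, F, G} covers every attribute.
{A, D, F} is a candidate key since {A, D, F}⁺ = {A, B, C, D, E, F, G} covers every attribute.
No proper subset of any of these is a key, and no other minimal superkey exists.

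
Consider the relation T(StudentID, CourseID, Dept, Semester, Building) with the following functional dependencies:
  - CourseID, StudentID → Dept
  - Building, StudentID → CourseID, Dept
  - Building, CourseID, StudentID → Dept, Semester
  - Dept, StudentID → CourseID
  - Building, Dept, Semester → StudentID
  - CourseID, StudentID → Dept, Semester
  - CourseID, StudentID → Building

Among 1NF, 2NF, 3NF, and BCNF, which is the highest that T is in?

Candidate keys: {Building, Dept, Semester}, {Building, StudentID}, {CourseID, StudentID}, {Dept, StudentID}. Prime attributes: {Building, CourseID, Dept, Semester, StudentID}.
Each dependency's left side is a superkey — BCNF holds.

BCNF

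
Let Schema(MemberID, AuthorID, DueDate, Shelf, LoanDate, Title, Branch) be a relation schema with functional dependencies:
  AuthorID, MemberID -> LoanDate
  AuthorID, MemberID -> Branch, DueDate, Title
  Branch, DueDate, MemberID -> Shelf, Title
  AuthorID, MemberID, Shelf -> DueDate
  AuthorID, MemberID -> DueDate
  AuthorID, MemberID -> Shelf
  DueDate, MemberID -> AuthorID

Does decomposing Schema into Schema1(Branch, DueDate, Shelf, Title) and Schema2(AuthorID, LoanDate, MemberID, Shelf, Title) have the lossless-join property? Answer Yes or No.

No

Schema1 ∩ Schema2 = {Shelf, Title}; its closure under F is {Shelf, Title}.
Schema1 ⊄ {Shelf, Title} and Schema2 ⊄ {Shelf, Title}, so the split is lossy.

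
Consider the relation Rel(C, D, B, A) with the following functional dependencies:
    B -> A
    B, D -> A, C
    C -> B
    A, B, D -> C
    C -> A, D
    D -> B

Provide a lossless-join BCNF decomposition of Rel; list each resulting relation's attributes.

{A, B}; {B, C, D}

Candidate keys of the original relation: {C}, {D}.
In {A, B, C, D}, {B} is not a superkey ({B}⁺ restricted to this set is {A, B}), so split on B -> A into {A, B} and {B, C, D}.
{A, B} has no BCNF violation.
{B, C, D} has no BCNF violation.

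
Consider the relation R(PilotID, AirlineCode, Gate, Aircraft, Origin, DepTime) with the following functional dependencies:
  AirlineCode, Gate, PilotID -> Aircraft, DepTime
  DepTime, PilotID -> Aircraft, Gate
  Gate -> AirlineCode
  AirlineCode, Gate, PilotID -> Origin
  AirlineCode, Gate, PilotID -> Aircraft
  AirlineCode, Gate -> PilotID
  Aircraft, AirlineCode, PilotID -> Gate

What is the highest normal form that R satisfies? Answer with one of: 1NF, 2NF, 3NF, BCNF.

BCNF

Candidate keys: {Aircraft, AirlineCode, PilotID}, {DepTime, PilotID}, {Gate}. Prime attributes: {Aircraft, AirlineCode, DepTime, Gate, PilotID}.
The left-hand side of every FD is a superkey, so BCNF is satisfied.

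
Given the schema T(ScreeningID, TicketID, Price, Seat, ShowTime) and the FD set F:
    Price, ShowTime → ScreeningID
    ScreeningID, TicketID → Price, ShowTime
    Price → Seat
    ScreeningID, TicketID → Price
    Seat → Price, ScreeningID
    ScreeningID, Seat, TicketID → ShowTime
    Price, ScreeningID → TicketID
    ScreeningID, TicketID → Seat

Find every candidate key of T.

{Price}⁺ = {Price, ScreeningID, Seat, ShowTime, TicketID}, which is every attribute, so {Price} is a candidate key.
{Seat}⁺ = {Price, ScreeningID, Seat, ShowTime, TicketID}, which is every attribute, so {Seat} is a candidate key.
{ScreeningID, TicketID}⁺ = {Price, ScreeningID, Seat, ShowTime, TicketID}, which is every attribute, so {ScreeningID, TicketID} is a candidate key.
These are minimal and exhaustive — every other superkey contains one of them.

{Price}, {ScreeningID, TicketID}, {Seat}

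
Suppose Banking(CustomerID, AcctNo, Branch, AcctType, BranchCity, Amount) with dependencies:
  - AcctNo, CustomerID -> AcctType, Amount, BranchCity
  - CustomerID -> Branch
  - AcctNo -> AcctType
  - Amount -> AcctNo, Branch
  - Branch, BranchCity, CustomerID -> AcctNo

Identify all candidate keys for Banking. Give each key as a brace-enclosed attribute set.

No FD produces {CustomerID}, so it must be in every candidate key.
{AcctNo, CustomerID} is a candidate key since {AcctNo, CustomerID}⁺ = {AcctNo, AcctType, Amount, Branch, BranchCity, CustomerID} covers every attribute.
{Amount, CustomerID} is a candidate key since {Amount, CustomerID}⁺ = {AcctNo, AcctType, Amount, Branch, BranchCity, CustomerID} covers every attribute.
{BranchCity, CustomerID} is a candidate key since {BranchCity, CustomerID}⁺ = {AcctNo, AcctType, Amount, Branch, BranchCity, CustomerID} covers every attribute.
These are minimal and exhaustive — every other superkey contains one of them.

{AcctNo, CustomerID}, {Amount, CustomerID}, {BranchCity, CustomerID}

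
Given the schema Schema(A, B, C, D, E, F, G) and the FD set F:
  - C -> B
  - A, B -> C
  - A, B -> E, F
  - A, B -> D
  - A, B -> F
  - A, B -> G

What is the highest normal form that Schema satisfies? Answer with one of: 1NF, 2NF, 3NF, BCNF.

Candidate keys: {A, B}, {A, C}. Prime attributes: {A, B, C}.
C -> B breaks BCNF: {C}⁺ = {B, C}, so {C} is not a superkey.
But every attribute on its right side ({B}) is prime, and the same holds for every other non-superkey FD, so 3NF still holds.

3NF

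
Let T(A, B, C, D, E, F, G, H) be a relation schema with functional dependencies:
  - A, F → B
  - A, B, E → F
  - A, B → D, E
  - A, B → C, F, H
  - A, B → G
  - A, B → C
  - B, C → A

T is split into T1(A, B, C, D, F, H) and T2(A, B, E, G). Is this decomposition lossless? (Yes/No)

Yes

T1 ∩ T2 = {A, B}; its closure under F is {A, B, C, D, E, F, G, H}.
This includes all of T1, so the common attributes are a superkey of T1 — the join is lossless.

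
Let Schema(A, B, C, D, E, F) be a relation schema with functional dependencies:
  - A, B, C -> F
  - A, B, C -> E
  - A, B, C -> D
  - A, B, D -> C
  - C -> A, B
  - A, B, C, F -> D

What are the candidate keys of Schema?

Closure of {C} is {A, B, C, D, E, F}, the whole schema; {C} is a candidate key.
Closure of {A, B, D} is {A, B, C, D, E, F}, the whole schema; {A, B, D} is a candidate key.
No proper subset of any of these is a key, and no other minimal superkey exists.

{A, B, D}, {C}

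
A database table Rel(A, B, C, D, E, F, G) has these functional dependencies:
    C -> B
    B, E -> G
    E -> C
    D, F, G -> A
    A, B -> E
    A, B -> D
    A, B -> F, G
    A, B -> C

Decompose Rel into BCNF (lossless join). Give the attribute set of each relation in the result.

{A, D, E, F}; {B, C}; {C, E, G}

Candidate keys of the original relation: {A, B}, {A, C}, {A, E}, {B, D, F, G}, {C, D, F, G}, {D, E, F}.
In {A, B, C, D, E, F, G}, {C} is not a superkey ({C}⁺ restricted to this set is {B, C}), so split on C -> B into {B, C} and {A, C, D, E, F, G}.
{B, C} has no BCNF violation.
In {A, C, D, E, F, G}, {E} is not a superkey ({E}⁺ restricted to this set is {C, E, G}), so split on E -> C, G into {C, E, G} and {A, D, E, F}.
{C, E, G} has no BCNF violation.
{A, D, E, F} has no BCNF violation.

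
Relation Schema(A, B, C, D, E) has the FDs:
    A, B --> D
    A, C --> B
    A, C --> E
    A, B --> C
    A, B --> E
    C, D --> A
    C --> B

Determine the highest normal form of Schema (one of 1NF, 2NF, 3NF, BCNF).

Candidate keys: {A, B}, {A, C}, {C, D}. Prime attributes: {A, B, C, D}.
For C --> B we have {C}⁺ = {B, C}; {C} is not a superkey, so BCNF fails.
Its right-hand attributes {B} are all prime, as are those of every other non-superkey FD — the relation is in 3NF.

3NF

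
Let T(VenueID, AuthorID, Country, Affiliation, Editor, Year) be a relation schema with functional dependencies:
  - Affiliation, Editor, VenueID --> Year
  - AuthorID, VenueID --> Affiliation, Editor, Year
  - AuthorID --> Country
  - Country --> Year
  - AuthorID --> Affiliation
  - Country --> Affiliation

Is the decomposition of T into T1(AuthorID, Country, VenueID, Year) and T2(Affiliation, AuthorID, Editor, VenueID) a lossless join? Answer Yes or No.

Yes

T1 ∩ T2 = {AuthorID, VenueID}; its closure under F is {Affiliation, AuthorID, Country, Editor, VenueID, Year}.
This includes all of T1, so the common attributes are a superkey of T1 — the join is lossless.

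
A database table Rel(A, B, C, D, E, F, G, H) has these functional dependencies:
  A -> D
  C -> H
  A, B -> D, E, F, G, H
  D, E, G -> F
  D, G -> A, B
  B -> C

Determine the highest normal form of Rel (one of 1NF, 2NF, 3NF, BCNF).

Candidate keys: {A, B}, {A, G}, {D, G}. Prime attributes: {A, B, D, G}.
A -> D breaks BCNF: {A}⁺ = {A, D}, so {A} is not a superkey.
Because {H} is non-prime and the left side of C -> H is not a superkey, the relation is not in 3NF.
The proper key subset {B} of {A, B} determines non-prime {C, H}, so the relation is not even in 2NF.

1NF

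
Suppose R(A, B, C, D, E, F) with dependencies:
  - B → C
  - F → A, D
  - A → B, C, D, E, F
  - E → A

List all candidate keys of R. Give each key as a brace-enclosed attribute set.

{A}, {E}, {F}

Closure of {A} is {A, B, C, D, E, F}, the whole schema; {A} is a candidate key.
Closure of {E} is {A, B, C, D, E, F}, the whole schema; {E} is a candidate key.
Closure of {F} is {A, B, C, D, E, F}, the whole schema; {F} is a candidate key.
No proper subset of any of these is a key, and no other minimal superkey exists.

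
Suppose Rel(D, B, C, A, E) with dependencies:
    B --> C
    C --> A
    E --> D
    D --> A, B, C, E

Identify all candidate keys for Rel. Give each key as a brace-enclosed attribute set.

{D}⁺ = {A, B, C, D, E} — all of the relation — so {D} is a candidate key.
{E}⁺ = {A, B, C, D, E} — all of the relation — so {E} is a candidate key.
No proper subset of any of these is a key, and no other minimal superkey exists.

{D}, {E}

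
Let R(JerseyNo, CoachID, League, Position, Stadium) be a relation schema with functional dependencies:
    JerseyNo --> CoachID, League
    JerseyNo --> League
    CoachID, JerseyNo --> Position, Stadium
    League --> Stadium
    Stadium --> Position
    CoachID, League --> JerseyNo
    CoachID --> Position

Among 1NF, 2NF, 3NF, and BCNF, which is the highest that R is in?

Candidate keys: {CoachID, League}, {JerseyNo}. Prime attributes: {CoachID, JerseyNo, League}.
League --> Stadium: {League}⁺ = {League, Position, Stadium}, which is not all of the attributes, so the left side is not a superkey — BCNF is violated.
League --> Stadium determines the non-prime attribute {Stadium} from a non-superkey — 3NF is violated.
The proper key subset {CoachID} of {CoachID, League} determines non-prime {Position}, so the relation is not even in 2NF.

1NF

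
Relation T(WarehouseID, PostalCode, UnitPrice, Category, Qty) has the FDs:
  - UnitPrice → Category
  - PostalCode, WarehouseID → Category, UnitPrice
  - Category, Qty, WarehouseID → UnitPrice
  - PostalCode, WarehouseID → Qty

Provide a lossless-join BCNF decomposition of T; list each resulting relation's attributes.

{Category, UnitPrice}; {PostalCode, Qty, UnitPrice, WarehouseID}

Candidate key of the original relation: {PostalCode, WarehouseID}.
Within {Category, PostalCode, Qty, UnitPrice, WarehouseID}: {UnitPrice}⁺ ∩ {Category, PostalCode, Qty, UnitPrice, WarehouseID} = {Category, UnitPrice}, not the whole set, so UnitPrice → Category violates BCNF; decompose into {Category, UnitPrice} and {PostalCode, Qty, UnitPrice, WarehouseID}.
{Category, UnitPrice} is in BCNF.
{PostalCode, Qty, UnitPrice, WarehouseID} is in BCNF.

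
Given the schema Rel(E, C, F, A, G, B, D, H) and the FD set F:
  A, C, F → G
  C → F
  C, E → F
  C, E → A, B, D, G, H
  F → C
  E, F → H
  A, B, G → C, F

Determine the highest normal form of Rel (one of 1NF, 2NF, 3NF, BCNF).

Candidate keys: {A, B, E, G}, {C, E}, {E, F}. Prime attributes: {A, B, C, E, F, G}.
A, C, F → G: {A, C, F}⁺ = {A, C, F, G}, which is not all of the attributes, so the left side is not a superkey — BCNF is violated.
Since {G} ⊆ prime attributes and every other non-superkey FD also has a prime right side, the schema is in 3NF.

3NF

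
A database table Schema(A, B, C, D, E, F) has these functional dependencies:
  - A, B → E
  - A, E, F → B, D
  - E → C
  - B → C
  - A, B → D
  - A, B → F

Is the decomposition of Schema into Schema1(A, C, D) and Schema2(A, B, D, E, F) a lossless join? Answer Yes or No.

No

The shared attributes are {A, D} and {A, D}⁺ = {A, D}.
Schema1 ⊄ {A, D} and Schema2 ⊄ {A, D}, so the split is lossy.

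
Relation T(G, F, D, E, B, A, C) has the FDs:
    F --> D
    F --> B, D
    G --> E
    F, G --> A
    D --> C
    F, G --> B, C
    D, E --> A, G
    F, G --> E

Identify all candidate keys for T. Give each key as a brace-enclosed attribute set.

No FD produces {F}, so it must be in every candidate key.
{E, F}⁺ = {A, B, C, D, E, F, G} — all of the relation — so {E, F} is a candidate key.
{F, G}⁺ = {A, B, C, D, E, F, G} — all of the relation — so {F, G} is a candidate key.
Any other superkey properly contains one of these, so there are no further candidate keys.

{E, F}, {F, G}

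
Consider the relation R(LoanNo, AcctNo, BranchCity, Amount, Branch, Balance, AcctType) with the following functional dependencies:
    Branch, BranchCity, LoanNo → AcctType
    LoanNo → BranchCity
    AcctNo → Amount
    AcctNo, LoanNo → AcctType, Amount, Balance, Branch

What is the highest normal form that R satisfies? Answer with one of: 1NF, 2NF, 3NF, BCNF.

1NF

Candidate key: {AcctNo, LoanNo}. Prime attributes: {AcctNo, LoanNo}.
Branch, BranchCity, LoanNo → AcctType: {Branch, BranchCity, LoanNo}⁺ = {AcctType, Branch, BranchCity, LoanNo}, which is not all of the attributes, so the left side is not a superkey — BCNF is violated.
Branch, BranchCity, LoanNo → AcctType has non-prime {AcctType} on the right and a non-superkey on the left, so 3NF fails.
Since {AcctNo} ⊂ {AcctNo, LoanNo} and {AcctNo}⁺ ⊇ {Amount} with {Amount} non-prime, there is a partial dependency; 2NF fails.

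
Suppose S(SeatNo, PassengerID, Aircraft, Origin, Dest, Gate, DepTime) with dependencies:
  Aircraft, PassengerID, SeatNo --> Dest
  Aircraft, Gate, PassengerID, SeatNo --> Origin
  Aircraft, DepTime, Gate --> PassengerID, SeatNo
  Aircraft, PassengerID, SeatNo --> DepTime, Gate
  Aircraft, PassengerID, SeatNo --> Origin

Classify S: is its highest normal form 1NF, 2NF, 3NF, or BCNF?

BCNF

Candidate keys: {Aircraft, DepTime, Gate}, {Aircraft, PassengerID, SeatNo}. Prime attributes: {Aircraft, DepTime, Gate, PassengerID, SeatNo}.
The left-hand side of every FD is a superkey, so BCNF is satisfied.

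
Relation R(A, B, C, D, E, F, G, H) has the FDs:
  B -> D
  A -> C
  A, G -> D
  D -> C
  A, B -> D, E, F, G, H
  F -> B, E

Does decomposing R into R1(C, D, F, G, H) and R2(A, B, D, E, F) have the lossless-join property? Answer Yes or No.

R1 ∩ R2 = {D, F}; its closure under F is {B, C, D, E, F}.
Neither R1 nor R2 is contained in that closure, so the decomposition is lossy.

No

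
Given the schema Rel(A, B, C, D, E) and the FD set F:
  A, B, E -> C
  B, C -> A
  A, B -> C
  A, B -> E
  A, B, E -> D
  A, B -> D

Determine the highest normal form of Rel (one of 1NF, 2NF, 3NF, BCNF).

Candidate keys: {A, B}, {B, C}. Prime attributes: {A, B, C}.
Every FD has a superkey on the left, so the relation is in BCNF.

BCNF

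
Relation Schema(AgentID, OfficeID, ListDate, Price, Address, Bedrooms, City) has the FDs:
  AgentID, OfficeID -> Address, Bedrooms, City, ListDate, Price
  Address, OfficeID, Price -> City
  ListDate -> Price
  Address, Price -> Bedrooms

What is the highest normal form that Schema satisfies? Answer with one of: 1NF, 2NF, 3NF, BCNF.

Candidate key: {AgentID, OfficeID}. Prime attributes: {AgentID, OfficeID}.
Address, OfficeID, Price -> City: {Address, OfficeID, Price}⁺ = {Address, Bedrooms, City, OfficeID, Price}, which is not all of the attributes, so the left side is not a superkey — BCNF is violated.
Address, OfficeID, Price -> City has non-prime {City} on the right and a non-superkey on the left, so 3NF fails.
No non-prime attribute depends on a proper subset of any candidate key, so 2NF holds.

2NF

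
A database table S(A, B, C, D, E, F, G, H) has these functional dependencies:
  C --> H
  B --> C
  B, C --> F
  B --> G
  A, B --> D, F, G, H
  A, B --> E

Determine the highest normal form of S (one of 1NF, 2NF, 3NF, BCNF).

Candidate key: {A, B}. Prime attributes: {A, B}.
C --> H: {C}⁺ = {C, H}, which is not all of the attributes, so the left side is not a superkey — BCNF is violated.
C --> H has non-prime {H} on the right and a non-superkey on the left, so 3NF fails.
Since {B} ⊂ {A, B} and {B}⁺ ⊇ {C, F, G, H} with {C, F, G, H} non-prime, there is a partial dependency; 2NF fails.

1NF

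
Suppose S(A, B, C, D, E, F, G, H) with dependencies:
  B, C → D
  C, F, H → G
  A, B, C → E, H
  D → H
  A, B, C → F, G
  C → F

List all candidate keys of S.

No FD produces {A, B, C}, so they must be in every candidate key.
Closure of {A, B, C} is {A, B, C, D, E, F, G, H}, the whole schema; {A, B, C} is a candidate key.
Every other attribute set either contains this one or has a smaller closure.

{A, B, C}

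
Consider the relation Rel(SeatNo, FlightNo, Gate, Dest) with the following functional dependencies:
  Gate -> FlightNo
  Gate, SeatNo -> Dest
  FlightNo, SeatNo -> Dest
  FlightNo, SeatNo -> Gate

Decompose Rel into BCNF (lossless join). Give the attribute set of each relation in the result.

Candidate keys of the original relation: {FlightNo, SeatNo}, {Gate, SeatNo}.
Within {Dest, FlightNo, Gate, SeatNo}: {Gate}⁺ ∩ {Dest, FlightNo, Gate, SeatNo} = {FlightNo, Gate}, not the whole set, so Gate -> FlightNo violates BCNF; decompose into {FlightNo, Gate} and {Dest, Gate, SeatNo}.
{FlightNo, Gate}: every determinant is a superkey — BCNF.
{Dest, Gate, SeatNo}: every determinant is a superkey — BCNF.

{Dest, Gate, SeatNo}; {FlightNo, Gate}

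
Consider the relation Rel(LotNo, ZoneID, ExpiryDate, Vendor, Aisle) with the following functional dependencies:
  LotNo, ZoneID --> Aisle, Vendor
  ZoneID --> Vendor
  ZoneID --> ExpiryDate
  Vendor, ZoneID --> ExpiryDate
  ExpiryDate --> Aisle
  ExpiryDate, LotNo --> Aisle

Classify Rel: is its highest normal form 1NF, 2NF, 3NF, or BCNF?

Candidate key: {LotNo, ZoneID}. Prime attributes: {LotNo, ZoneID}.
ZoneID --> Vendor breaks BCNF: {ZoneID}⁺ = {Aisle, ExpiryDate, Vendor, ZoneID}, so {ZoneID} is not a superkey.
ZoneID --> Vendor has non-prime {Vendor} on the right and a non-superkey on the left, so 3NF fails.
The proper key subset {ZoneID} of {LotNo, ZoneID} determines non-prime {Aisle, ExpiryDate, Vendor}, so the relation is not even in 2NF.

1NF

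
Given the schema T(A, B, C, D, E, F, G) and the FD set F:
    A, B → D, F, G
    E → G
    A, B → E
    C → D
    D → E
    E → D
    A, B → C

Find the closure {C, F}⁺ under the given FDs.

Start with {C, F}.
C → D applies; add {D} → now {C, D, F}.
D → E applies; add {E} → now {C, D, E, F}.
E → G applies; add {G} → now {C, D, E, F, G}.
No further FD applies.

{C, D, E, F, G}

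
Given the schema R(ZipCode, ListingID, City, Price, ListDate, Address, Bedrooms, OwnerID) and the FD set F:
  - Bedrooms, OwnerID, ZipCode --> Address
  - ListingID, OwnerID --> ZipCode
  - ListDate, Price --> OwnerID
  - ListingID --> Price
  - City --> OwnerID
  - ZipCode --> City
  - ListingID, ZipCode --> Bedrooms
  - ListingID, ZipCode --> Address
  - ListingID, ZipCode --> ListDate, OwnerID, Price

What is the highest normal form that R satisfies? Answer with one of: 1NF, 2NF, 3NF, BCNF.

1NF

Candidate keys: {City, ListingID}, {ListDate, ListingID}, {ListingID, OwnerID}, {ListingID, ZipCode}. Prime attributes: {City, ListDate, ListingID, OwnerID, ZipCode}.
Bedrooms, OwnerID, ZipCode --> Address breaks BCNF: {Bedrooms, OwnerID, ZipCode}⁺ = {Address, Bedrooms, City, OwnerID, ZipCode}, so {Bedrooms, OwnerID, ZipCode} is not a superkey.
Because {Address} is non-prime and the left side of Bedrooms, OwnerID, ZipCode --> Address is not a superkey, the relation is not in 3NF.
{ListingID} is a proper subset of the key {City, ListingID}, and {ListingID}⁺ contains the non-prime attribute {Price} — a partial dependency, so 2NF is violated.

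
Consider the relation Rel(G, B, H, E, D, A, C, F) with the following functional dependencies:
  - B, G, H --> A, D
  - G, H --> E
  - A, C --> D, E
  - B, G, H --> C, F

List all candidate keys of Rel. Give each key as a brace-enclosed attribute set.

{B, G, H} never appear on the right of any FD, so every key must include all of them.
{B, G, H}⁺ = {A, B, C, D, E, F, G, H} — all of the relation — so {B, G, H} is a candidate key.
No smaller or unrelated set reaches every attribute, so there are no other keys.

{B, G, H}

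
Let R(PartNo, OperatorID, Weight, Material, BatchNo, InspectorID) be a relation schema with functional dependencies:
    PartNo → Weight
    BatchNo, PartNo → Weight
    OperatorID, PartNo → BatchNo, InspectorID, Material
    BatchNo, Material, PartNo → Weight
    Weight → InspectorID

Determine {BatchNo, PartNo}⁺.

{BatchNo, InspectorID, PartNo, Weight}

Start with {BatchNo, PartNo}.
PartNo → Weight applies; add {Weight} → now {BatchNo, PartNo, Weight}.
Weight → InspectorID applies; add {InspectorID} → now {BatchNo, InspectorID, PartNo, Weight}.
No further FD applies.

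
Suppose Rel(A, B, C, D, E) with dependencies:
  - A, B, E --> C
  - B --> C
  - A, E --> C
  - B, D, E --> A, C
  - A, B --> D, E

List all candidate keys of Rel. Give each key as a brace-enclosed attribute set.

{A, B}, {B, D, E}

No FD produces {B}, so it must be in every candidate key.
Closure of {A, B} is {A, B, C, D, E}, the whole schema; {A, B} is a candidate key.
Closure of {B, D, E} is {A, B, C, D, E}, the whole schema; {B, D, E} is a candidate key.
Any other superkey properly contains one of these, so there are no further candidate keys.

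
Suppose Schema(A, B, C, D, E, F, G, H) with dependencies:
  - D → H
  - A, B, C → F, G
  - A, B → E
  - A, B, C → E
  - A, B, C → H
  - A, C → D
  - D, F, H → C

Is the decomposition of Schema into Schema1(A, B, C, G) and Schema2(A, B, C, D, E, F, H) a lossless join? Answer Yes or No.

Yes

Common attributes: {A, B, C}; their closure is {A, B, C, D, E, F, G, H}.
This includes all of Schema1, so the common attributes are a superkey of Schema1 — the join is lossless.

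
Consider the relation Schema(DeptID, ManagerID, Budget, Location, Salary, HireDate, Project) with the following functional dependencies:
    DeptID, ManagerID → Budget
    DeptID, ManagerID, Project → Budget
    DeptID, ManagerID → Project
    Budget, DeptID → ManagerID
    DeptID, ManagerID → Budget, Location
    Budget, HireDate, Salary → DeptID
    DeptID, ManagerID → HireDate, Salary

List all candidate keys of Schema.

{Budget, DeptID}, {Budget, HireDate, Salary}, {DeptID, ManagerID}

{Budget, DeptID} is a candidate key since {Budget, DeptID}⁺ = {Budget, DeptID, HireDate, Location, ManagerID, Project, Salary} covers every attribute.
{DeptID, ManagerID} is a candidate key since {DeptID, ManagerID}⁺ = {Budget, DeptID, HireDate, Location, ManagerID, Project, Salary} covers every attribute.
{Budget, HireDate, Salary} is a candidate key since {Budget, HireDate, Salary}⁺ = {Budget, DeptID, HireDate, Location, ManagerID, Project, Salary} covers every attribute.
These are minimal and exhaustive — every other superkey contains one of them.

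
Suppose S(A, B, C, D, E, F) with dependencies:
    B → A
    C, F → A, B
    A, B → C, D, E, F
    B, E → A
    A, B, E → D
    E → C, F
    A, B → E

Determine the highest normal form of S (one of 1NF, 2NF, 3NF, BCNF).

BCNF

Candidate keys: {B}, {C, F}, {E}. Prime attributes: {B, C, E, F}.
The left-hand side of every FD is a superkey, so BCNF is satisfied.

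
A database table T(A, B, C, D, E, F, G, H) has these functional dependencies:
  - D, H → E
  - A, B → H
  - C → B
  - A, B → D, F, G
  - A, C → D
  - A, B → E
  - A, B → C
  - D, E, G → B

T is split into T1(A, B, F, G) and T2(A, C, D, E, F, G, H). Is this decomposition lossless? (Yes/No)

No

The shared attributes are {A, F, G} and {A, F, G}⁺ = {A, F, G}.
T1 ⊄ {A, F, G} and T2 ⊄ {A, F, G}, so the split is lossy.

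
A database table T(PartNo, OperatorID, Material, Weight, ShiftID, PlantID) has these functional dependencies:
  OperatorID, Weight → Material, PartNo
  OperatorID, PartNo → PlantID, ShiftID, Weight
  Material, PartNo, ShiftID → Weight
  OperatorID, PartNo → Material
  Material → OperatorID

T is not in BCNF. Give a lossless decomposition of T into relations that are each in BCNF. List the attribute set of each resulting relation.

{Material, OperatorID}; {Material, PartNo, PlantID, ShiftID, Weight}

Candidate keys of the original relation: {Material, PartNo}, {Material, Weight}, {OperatorID, PartNo}, {OperatorID, Weight}.
In {Material, OperatorID, PartNo, PlantID, ShiftID, Weight}, {Material} is not a superkey ({Material}⁺ restricted to this set is {Material, OperatorID}), so split on Material → OperatorID into {Material, OperatorID} and {Material, PartNo, PlantID, ShiftID, Weight}.
{Material, OperatorID}: every determinant is a superkey — BCNF.
{Material, PartNo, PlantID, ShiftID, Weight}: every determinant is a superkey — BCNF.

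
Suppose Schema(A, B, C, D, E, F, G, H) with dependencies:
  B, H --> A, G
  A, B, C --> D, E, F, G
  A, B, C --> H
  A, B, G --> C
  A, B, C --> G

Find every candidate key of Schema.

Attributes never on any right-hand side: {B} — every candidate key must contain it.
{B, H} is a candidate key since {B, H}⁺ = {A, B, C, D, E, F, G, H} covers every attribute.
{A, B, C} is a candidate key since {A, B, C}⁺ = {A, B, C, D, E, F, G, H} covers every attribute.
{A, B, G} is a candidate key since {A, B, G}⁺ = {A, B, C, D, E, F, G, H} covers every attribute.
No proper subset of any of these is a key, and no other minimal superkey exists.

{A, B, C}, {A, B, G}, {B, H}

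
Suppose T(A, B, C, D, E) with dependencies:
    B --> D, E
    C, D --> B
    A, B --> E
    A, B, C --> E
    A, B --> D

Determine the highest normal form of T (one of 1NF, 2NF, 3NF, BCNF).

Candidate keys: {A, B, C}, {A, C, D}. Prime attributes: {A, B, C, D}.
B --> D, E: {B}⁺ = {B, D, E}, which is not all of the attributes, so the left side is not a superkey — BCNF is violated.
B --> D, E has non-prime {E} on the right and a non-superkey on the left, so 3NF fails.
{B} is a proper subset of the key {A, B, C}, and {B}⁺ contains the non-prime attribute {E} — a partial dependency, so 2NF is violated.

1NF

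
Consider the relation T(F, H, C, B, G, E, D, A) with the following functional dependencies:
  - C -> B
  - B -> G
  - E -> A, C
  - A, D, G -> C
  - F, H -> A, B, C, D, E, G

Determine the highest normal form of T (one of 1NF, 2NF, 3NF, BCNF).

2NF

Candidate key: {F, H}. Prime attributes: {F, H}.
For C -> B we have {C}⁺ = {B, C, G}; {C} is not a superkey, so BCNF fails.
Because {B} is non-prime and the left side of C -> B is not a superkey, the relation is not in 3NF.
No proper subset of a key has a non-prime attribute in its closure, so there is no partial dependency; 2NF holds.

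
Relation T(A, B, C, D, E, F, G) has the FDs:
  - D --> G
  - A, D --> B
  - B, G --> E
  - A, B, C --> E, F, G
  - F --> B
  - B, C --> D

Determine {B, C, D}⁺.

{B, C, D, E, G}

Start with {B, C, D}.
D --> G applies; add {G} → now {B, C, D, G}.
B, G --> E applies; add {E} → now {B, C, D, E, G}.
No further FD applies.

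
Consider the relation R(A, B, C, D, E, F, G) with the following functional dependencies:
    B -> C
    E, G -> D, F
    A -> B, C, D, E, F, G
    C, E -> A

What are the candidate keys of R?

{A}, {B, E}, {C, E}

{A}⁺ = {A, B, C, D, E, F, G}, which is every attribute, so {A} is a candidate key.
{B, E}⁺ = {A, B, C, D, E, F, G}, which is every attribute, so {B, E} is a candidate key.
{C, E}⁺ = {A, B, C, D, E, F, G}, which is every attribute, so {C, E} is a candidate key.
Any other superkey properly contains one of these, so there are no further candidate keys.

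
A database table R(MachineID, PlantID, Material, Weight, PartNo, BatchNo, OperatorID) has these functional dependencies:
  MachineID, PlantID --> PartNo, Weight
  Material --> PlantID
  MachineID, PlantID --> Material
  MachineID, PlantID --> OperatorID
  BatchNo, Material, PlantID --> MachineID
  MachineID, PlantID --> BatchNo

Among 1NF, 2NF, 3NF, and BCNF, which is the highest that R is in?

3NF

Candidate keys: {BatchNo, Material}, {MachineID, Material}, {MachineID, PlantID}. Prime attributes: {BatchNo, MachineID, Material, PlantID}.
Material --> PlantID breaks BCNF: {Material}⁺ = {Material, PlantID}, so {Material} is not a superkey.
Its right-hand attributes {PlantID} are all prime, as are those of every other non-superkey FD — the relation is in 3NF.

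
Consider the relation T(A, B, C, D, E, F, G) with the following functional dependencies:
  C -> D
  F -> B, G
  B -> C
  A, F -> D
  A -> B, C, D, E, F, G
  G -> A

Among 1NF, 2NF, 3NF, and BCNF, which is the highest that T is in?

2NF

Candidate keys: {A}, {F}, {G}. Prime attributes: {A, F, G}.
C -> D breaks BCNF: {C}⁺ = {C, D}, so {C} is not a superkey.
Because {D} is non-prime and the left side of C -> D is not a superkey, the relation is not in 3NF.
All keys have size 1, which rules out partial dependencies — 2NF is satisfied.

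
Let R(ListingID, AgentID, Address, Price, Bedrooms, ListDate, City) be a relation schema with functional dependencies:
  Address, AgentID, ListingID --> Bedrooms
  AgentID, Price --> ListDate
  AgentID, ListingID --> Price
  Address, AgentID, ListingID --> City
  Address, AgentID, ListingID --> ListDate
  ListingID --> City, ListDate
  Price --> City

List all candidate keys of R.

{Address, AgentID, ListingID}

No FD produces {Address, AgentID, ListingID}, so they must be in every candidate key.
Closure of {Address, AgentID, ListingID} is {Address, AgentID, Bedrooms, City, ListDate, ListingID, Price}, the whole schema; {Address, AgentID, ListingID} is a candidate key.
No other minimal set has full closure, so this is the only candidate key.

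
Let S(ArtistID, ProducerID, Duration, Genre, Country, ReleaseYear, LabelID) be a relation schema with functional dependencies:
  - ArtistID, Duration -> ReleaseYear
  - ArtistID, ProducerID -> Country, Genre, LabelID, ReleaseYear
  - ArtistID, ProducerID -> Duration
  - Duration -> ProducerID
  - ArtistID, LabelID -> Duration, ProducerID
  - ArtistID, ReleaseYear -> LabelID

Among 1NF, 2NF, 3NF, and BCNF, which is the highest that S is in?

3NF

Candidate keys: {ArtistID, Duration}, {ArtistID, LabelID}, {ArtistID, ProducerID}, {ArtistID, ReleaseYear}. Prime attributes: {ArtistID, Duration, LabelID, ProducerID, ReleaseYear}.
Duration -> ProducerID: {Duration}⁺ = {Duration, ProducerID}, which is not all of the attributes, so the left side is not a superkey — BCNF is violated.
But every attribute on its right side ({ProducerID}) is prime, and the same holds for every other non-superkey FD, so 3NF still holds.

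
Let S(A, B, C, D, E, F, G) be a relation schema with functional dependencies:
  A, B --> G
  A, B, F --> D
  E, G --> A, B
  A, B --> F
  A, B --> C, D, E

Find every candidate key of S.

{A, B}, {E, G}

{A, B}⁺ = {A, B, C, D, E, F, G}, which is every attribute, so {A, B} is a candidate key.
{E, G}⁺ = {A, B, C, D, E, F, G}, which is every attribute, so {E, G} is a candidate key.
No proper subset of any of these is a key, and no other minimal superkey exists.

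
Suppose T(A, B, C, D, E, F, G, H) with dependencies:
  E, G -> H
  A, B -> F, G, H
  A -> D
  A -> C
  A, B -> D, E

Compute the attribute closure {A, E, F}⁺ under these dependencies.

{A, C, D, E, F}

Start with {A, E, F}.
A -> D applies; add {D} → now {A, D, E, F}.
A -> C applies; add {C} → now {A, C, D, E, F}.
No further FD applies.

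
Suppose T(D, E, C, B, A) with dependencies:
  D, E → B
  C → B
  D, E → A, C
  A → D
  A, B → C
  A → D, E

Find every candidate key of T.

{A}, {D, E}

{A} is a candidate key since {A}⁺ = {A, B, C, D, E} covers every attribute.
{D, E} is a candidate key since {D, E}⁺ = {A, B, C, D, E} covers every attribute.
No proper subset of any of these is a key, and no other minimal superkey exists.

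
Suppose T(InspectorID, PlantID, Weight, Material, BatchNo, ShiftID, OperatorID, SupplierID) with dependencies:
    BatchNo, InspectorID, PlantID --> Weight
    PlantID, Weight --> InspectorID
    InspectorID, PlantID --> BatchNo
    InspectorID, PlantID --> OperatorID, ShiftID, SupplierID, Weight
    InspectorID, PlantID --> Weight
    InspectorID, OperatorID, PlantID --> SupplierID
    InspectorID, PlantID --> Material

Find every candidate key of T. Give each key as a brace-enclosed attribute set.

{PlantID} never appears on the right of any FD, so every key must include it.
{InspectorID, PlantID} is a candidate key since {InspectorID, PlantID}⁺ = {BatchNo, InspectorID, Material, OperatorID, PlantID, ShiftID, SupplierID, Weight} covers every attribute.
{PlantID, Weight} is a candidate key since {PlantID, Weight}⁺ = {BatchNo, InspectorID, Material, OperatorID, PlantID, ShiftID, SupplierID, Weight} covers every attribute.
Any other superkey properly contains one of these, so there are no further candidate keys.

{InspectorID, PlantID}, {PlantID, Weight}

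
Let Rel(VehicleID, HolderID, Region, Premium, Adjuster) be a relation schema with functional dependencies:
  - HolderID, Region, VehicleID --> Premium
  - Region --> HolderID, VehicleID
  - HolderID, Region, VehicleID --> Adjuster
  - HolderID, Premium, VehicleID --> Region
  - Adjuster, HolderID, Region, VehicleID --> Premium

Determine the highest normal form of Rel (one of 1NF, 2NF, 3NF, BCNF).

Candidate keys: {HolderID, Premium, VehicleID}, {Region}. Prime attributes: {HolderID, Premium, Region, VehicleID}.
Every FD has a superkey on the left, so the relation is in BCNF.

BCNF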